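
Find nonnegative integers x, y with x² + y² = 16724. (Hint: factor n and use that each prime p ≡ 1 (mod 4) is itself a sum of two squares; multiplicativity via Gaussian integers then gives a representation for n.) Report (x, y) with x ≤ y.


Step 1: Factor n = 16724 = 2^2 · 37 · 113.
Step 2: Check the mod-4 condition on each prime factor: 2 = 2 (special); 37 ≡ 1 (mod 4), exponent 1; 113 ≡ 1 (mod 4), exponent 1.
All primes ≡ 3 (mod 4) appear to even exponent (or don't appear), so by the two-squares theorem n IS expressible as a sum of two squares.
Step 3: Build a representation. Group n = k² · m with k = 2 and m = 37 · 113 = 4181 (a product of primes ≡ 1 (mod 4)); a representation of m scales to one of n via (k·x)² + (k·y)² = k²(x² + y²). Each prime p ≡ 1 (mod 4) is itself a sum of two squares; find a² by testing p − a² for a perfect square:
  37: 37 − 1² = 36 = 6² ⇒ 37 = 1² + 6².
  113: 113 − 1² = 112, 113 − 2² = 109, 113 − 3² = 104, 113 − 4² = 97, 113 − 5² = 88, 113 − 6² = 77, 113 − 7² = 64 = 8² ⇒ 113 = 7² + 8².
  Combine using the Brahmagupta–Fibonacci identity (a² + b²)(c² + d²) = (ac − bd)² + (ad + bc)² = (ac + bd)² + (ad − bc)²:
  37 · 113 = 4181: from (1² + 6²)(7² + 8²), take (1·7 − 6·8, 1·8 + 6·7) = (7 − 48, 8 + 42) = (-41, 50); dropping signs (only squares matter) gives (41, 50); check 41² + 50² = 1681 + 2500 = 4181 ✓.
  Scale by k = 2: (2·41, 2·50) = (82, 100).
Step 4: Order so x ≤ y and verify: 82² + 100² = 6724 + 10000 = 16724 = n. ✓

n = 16724 = 82² + 100² (one valid representation with x ≤ y).


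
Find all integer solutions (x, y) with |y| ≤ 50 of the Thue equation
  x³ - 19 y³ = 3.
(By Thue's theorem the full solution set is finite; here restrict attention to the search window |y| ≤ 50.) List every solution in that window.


The equation is x³ - 19y³ = 3. For fixed y, x³ = 19·y³ + 3, so a solution requires the RHS to be a perfect cube.
Strategy: iterate y from -50 to 50, compute RHS = 19·y³ + 3, and check whether it is a (positive or negative) perfect cube.
Check small values of y:
  y = 0: RHS = 3 is not a perfect cube.
  y = 1: RHS = 22 is not a perfect cube.
  y = -1: RHS = -16 is not a perfect cube.
  y = 2: RHS = 155 is not a perfect cube.
  y = -2: RHS = -149 is not a perfect cube.
  y = 3: RHS = 516 is not a perfect cube.
  y = -3: RHS = -510 is not a perfect cube.
Continuing the search up to |y| = 50 finds no solutions either.
No (x, y) in the scanned range satisfies the equation.

No integer solutions with |y| ≤ 50.


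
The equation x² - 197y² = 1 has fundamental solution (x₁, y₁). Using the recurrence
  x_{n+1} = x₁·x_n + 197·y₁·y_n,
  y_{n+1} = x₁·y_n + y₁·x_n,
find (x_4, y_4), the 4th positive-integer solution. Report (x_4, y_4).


Step 1: Find the fundamental solution (x₁, y₁) of x² - 197y² = 1.
  Expand √197 as a continued fraction. a₀ = ⌊√197⌋ = 14; iterate m_{k+1} = d_k·a_k − m_k, d_{k+1} = (197 − m_{k+1}²)/d_k, a_{k+1} = ⌊(a₀ + m_{k+1})/d_{k+1}⌋ (starting m₀ = 0, d₀ = 1), with convergents p_k = a_k·p_{k-1} + p_{k-2}, q_k = a_k·q_{k-1} + q_{k-2} (p₋₁ = 1, q₋₁ = 0):
  k = 0: a₀ = 14; p₀/q₀ = 14/1; p₀² − 197·q₀² = 196 − 197 = -1.
  k = 1: m = 14, d = 1, a = ⌊(14 + 14)/1⌋ = 28; p/q = (28·14 + 1)/(28·1 + 0) = 393/28; p² − 197·q² = 154449 − 154448 = 1.
  The first convergent with p² − 197·q² = 1 gives the fundamental solution (x₁, y₁) = (393, 28).
Step 2: Apply the recurrence (x_{n+1}, y_{n+1}) = (x₁x_n + 197y₁y_n, x₁y_n + y₁x_n) repeatedly.
  From (x_1, y_1) = (393, 28): x_2 = 393·393 + 197·28·28 = 308897; y_2 = 393·28 + 28·393 = 22008.
  From (x_2, y_2) = (308897, 22008): x_3 = 393·308897 + 197·28·22008 = 242792649; y_3 = 393·22008 + 28·308897 = 17298260.
  From (x_3, y_3) = (242792649, 17298260): x_4 = 393·242792649 + 197·28·17298260 = 190834713217; y_4 = 393·17298260 + 28·242792649 = 13596410352.
Step 3: Verify x_4² - 197·y_4² = 36417887768614634489089 - 36417887768614634489088 = 1 (should be 1). ✓

(x_1, y_1) = (393, 28); (x_4, y_4) = (190834713217, 13596410352).


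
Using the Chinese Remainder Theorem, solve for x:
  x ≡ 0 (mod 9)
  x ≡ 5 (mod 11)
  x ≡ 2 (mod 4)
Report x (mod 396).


Moduli 9, 11, 4 are pairwise coprime; by CRT there is a unique solution modulo M = 9 · 11 · 4 = 396.
Solve pairwise, accumulating the modulus:
  Start with x ≡ 0 (mod 9).
  Combine with x ≡ 5 (mod 11): since gcd(9, 11) = 1, we get a unique residue mod 99.
    Write x = 0 + 9·t and substitute into x ≡ 5 (mod 11): 9·t ≡ 5 − 0 = 5 (mod 11).
    The inverse of 9 mod 11 is 5 (since 9·5 = 45 = 4·11 + 1), so t ≡ 5·5 = 25 ≡ 3 (mod 11).
    Then x = 0 + 9·3 = 27, valid modulo lcm(9, 11) = 99: x ≡ 27 (mod 99).
  Combine with x ≡ 2 (mod 4): since gcd(99, 4) = 1, we get a unique residue mod 396.
    Write x = 27 + 99·t and substitute into x ≡ 2 (mod 4): 99·t ≡ 2 − 27 = -25 (mod 4).
    Reduce coefficients mod 4: 3·t ≡ 3 (mod 4).
    The inverse of 3 mod 4 is 3 (since 3·3 = 9 = 2·4 + 1), so t ≡ 3·3 = 9 ≡ 1 (mod 4).
    Then x = 27 + 99·1 = 126, valid modulo lcm(99, 4) = 396: x ≡ 126 (mod 396).
Verify: 126 mod 9 = 0 ✓, 126 mod 11 = 5 ✓, 126 mod 4 = 2 ✓.

x ≡ 126 (mod 396).


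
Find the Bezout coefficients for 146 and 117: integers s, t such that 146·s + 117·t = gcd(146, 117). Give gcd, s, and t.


Euclidean algorithm on (146, 117) — divide until remainder is 0:
  146 = 1 · 117 + 29
  117 = 4 · 29 + 1
  29 = 29 · 1 + 0
gcd(146, 117) = 1.
Track Bezout coefficients alongside the remainders: start with r₀ = 146 = a·1 + b·0 (s = 1, t = 0) and r₁ = 117 = a·0 + b·1 (s = 0, t = 1); each new remainder r_{k+1} = r_{k-1} − q_k·r_k inherits s_{k+1} = s_{k-1} − q_k·s_k, t_{k+1} = t_{k-1} − q_k·t_k, so r_k = a·s_k + b·t_k at every step:
  q = 1: r = 29, s = 1 − 1·0 = 1, t = 0 − 1·1 = -1  (check: 146·1 + 117·(-1) = 29)
  q = 4: r = 1, s = 0 − 4·1 = -4, t = 1 − 4·(-1) = 5  (check: 146·(-4) + 117·5 = 1)
The row with r = 1 (the gcd) gives the Bezout coefficients s = -4, t = 5.
Result: 146 · (-4) + 117 · (5) = 1.

gcd(146, 117) = 1; s = -4, t = 5 (check: 146·(-4) + 117·5 = 1).


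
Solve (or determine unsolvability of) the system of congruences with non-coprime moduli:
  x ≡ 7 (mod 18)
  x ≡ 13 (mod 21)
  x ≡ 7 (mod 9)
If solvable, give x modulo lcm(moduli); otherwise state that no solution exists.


Moduli 18, 21, 9 are not pairwise coprime, so CRT works modulo lcm(m_i) when all pairwise compatibility conditions hold.
Pairwise compatibility: gcd(m_i, m_j) must divide a_i - a_j for every pair.
Merge one congruence at a time:
  Start: x ≡ 7 (mod 18).
  Combine with x ≡ 13 (mod 21): gcd(18, 21) = 3; 13 - 7 = 6, which IS divisible by 3, so compatible.
    Write x = 7 + 18·t and substitute into x ≡ 13 (mod 21): 18·t ≡ 13 − 7 = 6 (mod 21).
    Divide the congruence (and modulus) by g = 3: 6·t ≡ 2 (mod 7).
    The inverse of 6 mod 7 is 6 (since 6·6 = 36 = 5·7 + 1), so t ≡ 6·2 = 12 ≡ 5 (mod 7).
    Then x = 7 + 18·5 = 97, valid modulo lcm(18, 21) = 126: x ≡ 97 (mod 126).
  Combine with x ≡ 7 (mod 9): gcd(126, 9) = 9; 7 - 97 = -90, which IS divisible by 9, so compatible.
    Write x = 97 + 126·t and substitute into x ≡ 7 (mod 9): 126·t ≡ 7 − 97 = -90 (mod 9).
    Divide the congruence (and modulus) by g = 9: 14·t ≡ -10 (mod 1).
    Modulo 1 every t works; take t = 0.
    Then x = 97 + 126·0 = 97, valid modulo lcm(126, 9) = 126: x ≡ 97 (mod 126).
Verify: 97 mod 18 = 7, 97 mod 21 = 13, 97 mod 9 = 7.

x ≡ 97 (mod 126).


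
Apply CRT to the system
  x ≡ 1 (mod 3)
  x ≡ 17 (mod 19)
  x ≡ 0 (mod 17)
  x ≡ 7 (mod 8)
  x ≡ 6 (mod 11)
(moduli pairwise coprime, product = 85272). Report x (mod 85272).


Product of moduli M = 3 · 19 · 17 · 8 · 11 = 85272.
Merge one congruence at a time:
  Start: x ≡ 1 (mod 3).
  Combine with x ≡ 17 (mod 19); new modulus lcm = 57.
    Write x = 1 + 3·t and substitute into x ≡ 17 (mod 19): 3·t ≡ 17 − 1 = 16 (mod 19).
    The inverse of 3 mod 19 is 13 (since 3·13 = 39 = 2·19 + 1), so t ≡ 13·16 = 208 ≡ 18 (mod 19).
    Then x = 1 + 3·18 = 55, valid modulo lcm(3, 19) = 57: x ≡ 55 (mod 57).
  Combine with x ≡ 0 (mod 17); new modulus lcm = 969.
    Write x = 55 + 57·t and substitute into x ≡ 0 (mod 17): 57·t ≡ 0 − 55 = -55 (mod 17).
    Reduce coefficients mod 17: 6·t ≡ 13 (mod 17).
    The inverse of 6 mod 17 is 3 (since 6·3 = 18 = 1·17 + 1), so t ≡ 3·13 = 39 ≡ 5 (mod 17).
    Then x = 55 + 57·5 = 340, valid modulo lcm(57, 17) = 969: x ≡ 340 (mod 969).
  Combine with x ≡ 7 (mod 8); new modulus lcm = 7752.
    Write x = 340 + 969·t and substitute into x ≡ 7 (mod 8): 969·t ≡ 7 − 340 = -333 (mod 8).
    Reduce coefficients mod 8: 1·t ≡ 3 (mod 8).
    So t ≡ 3 (mod 8).
    Then x = 340 + 969·3 = 3247, valid modulo lcm(969, 8) = 7752: x ≡ 3247 (mod 7752).
  Combine with x ≡ 6 (mod 11); new modulus lcm = 85272.
    Write x = 3247 + 7752·t and substitute into x ≡ 6 (mod 11): 7752·t ≡ 6 − 3247 = -3241 (mod 11).
    Reduce coefficients mod 11: 8·t ≡ 4 (mod 11).
    The inverse of 8 mod 11 is 7 (since 8·7 = 56 = 5·11 + 1), so t ≡ 7·4 = 28 ≡ 6 (mod 11).
    Then x = 3247 + 7752·6 = 49759, valid modulo lcm(7752, 11) = 85272: x ≡ 49759 (mod 85272).
Verify against each original: 49759 mod 3 = 1, 49759 mod 19 = 17, 49759 mod 17 = 0, 49759 mod 8 = 7, 49759 mod 11 = 6.

x ≡ 49759 (mod 85272).


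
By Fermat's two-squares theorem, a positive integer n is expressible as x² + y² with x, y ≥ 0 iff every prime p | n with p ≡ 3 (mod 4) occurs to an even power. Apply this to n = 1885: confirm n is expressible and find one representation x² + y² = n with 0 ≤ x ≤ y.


Step 1: Factor n = 1885 = 5 · 13 · 29.
Step 2: Check the mod-4 condition on each prime factor: 5 ≡ 1 (mod 4), exponent 1; 13 ≡ 1 (mod 4), exponent 1; 29 ≡ 1 (mod 4), exponent 1.
All primes ≡ 3 (mod 4) appear to even exponent (or don't appear), so by the two-squares theorem n IS expressible as a sum of two squares.
Step 3: Build a representation. Here n = 5 · 13 · 29 is a product of primes ≡ 1 (mod 4). Each prime p ≡ 1 (mod 4) is itself a sum of two squares; find a² by testing p − a² for a perfect square:
  5: 5 − 1² = 4 = 2² ⇒ 5 = 1² + 2².
  13: 13 − 1² = 12, 13 − 2² = 9 = 3² ⇒ 13 = 2² + 3².
  29: 29 − 1² = 28, 29 − 2² = 25 = 5² ⇒ 29 = 2² + 5².
  Combine using the Brahmagupta–Fibonacci identity (a² + b²)(c² + d²) = (ac − bd)² + (ad + bc)² = (ac + bd)² + (ad − bc)²:
  5 · 13 = 65: from (1² + 2²)(2² + 3²), take (1·2 − 2·3, 1·3 + 2·2) = (2 − 6, 3 + 4) = (-4, 7); dropping signs (only squares matter) gives (4, 7); check 4² + 7² = 16 + 49 = 65 ✓.
  65 · 29 = 1885: from (4² + 7²)(2² + 5²), take (4·2 − 7·5, 4·5 + 7·2) = (8 − 35, 20 + 14) = (-27, 34); dropping signs (only squares matter) gives (27, 34); check 27² + 34² = 729 + 1156 = 1885 ✓.
Step 4: Order so x ≤ y and verify: 27² + 34² = 729 + 1156 = 1885 = n. ✓

n = 1885 = 27² + 34² (one valid representation with x ≤ y).


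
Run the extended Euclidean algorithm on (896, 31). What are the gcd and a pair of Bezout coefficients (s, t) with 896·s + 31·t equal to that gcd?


Euclidean algorithm on (896, 31) — divide until remainder is 0:
  896 = 28 · 31 + 28
  31 = 1 · 28 + 3
  28 = 9 · 3 + 1
  3 = 3 · 1 + 0
gcd(896, 31) = 1.
Track Bezout coefficients alongside the remainders: start with r₀ = 896 = a·1 + b·0 (s = 1, t = 0) and r₁ = 31 = a·0 + b·1 (s = 0, t = 1); each new remainder r_{k+1} = r_{k-1} − q_k·r_k inherits s_{k+1} = s_{k-1} − q_k·s_k, t_{k+1} = t_{k-1} − q_k·t_k, so r_k = a·s_k + b·t_k at every step:
  q = 28: r = 28, s = 1 − 28·0 = 1, t = 0 − 28·1 = -28  (check: 896·1 + 31·(-28) = 28)
  q = 1: r = 3, s = 0 − 1·1 = -1, t = 1 − 1·(-28) = 29  (check: 896·(-1) + 31·29 = 3)
  q = 9: r = 1, s = 1 − 9·(-1) = 10, t = -28 − 9·29 = -289  (check: 896·10 + 31·(-289) = 1)
The row with r = 1 (the gcd) gives the Bezout coefficients s = 10, t = -289.
Result: 896 · (10) + 31 · (-289) = 1.

gcd(896, 31) = 1; s = 10, t = -289 (check: 896·10 + 31·(-289) = 1).


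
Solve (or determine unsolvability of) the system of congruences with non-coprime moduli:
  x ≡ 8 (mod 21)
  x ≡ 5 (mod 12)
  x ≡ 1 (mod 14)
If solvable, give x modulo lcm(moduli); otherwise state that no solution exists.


Moduli 21, 12, 14 are not pairwise coprime, so CRT works modulo lcm(m_i) when all pairwise compatibility conditions hold.
Pairwise compatibility: gcd(m_i, m_j) must divide a_i - a_j for every pair.
Merge one congruence at a time:
  Start: x ≡ 8 (mod 21).
  Combine with x ≡ 5 (mod 12): gcd(21, 12) = 3; 5 - 8 = -3, which IS divisible by 3, so compatible.
    Write x = 8 + 21·t and substitute into x ≡ 5 (mod 12): 21·t ≡ 5 − 8 = -3 (mod 12).
    Divide the congruence (and modulus) by g = 3: 7·t ≡ -1 (mod 4).
    Reduce coefficients mod 4: 3·t ≡ 3 (mod 4).
    The inverse of 3 mod 4 is 3 (since 3·3 = 9 = 2·4 + 1), so t ≡ 3·3 = 9 ≡ 1 (mod 4).
    Then x = 8 + 21·1 = 29, valid modulo lcm(21, 12) = 84: x ≡ 29 (mod 84).
  Combine with x ≡ 1 (mod 14): gcd(84, 14) = 14; 1 - 29 = -28, which IS divisible by 14, so compatible.
    Write x = 29 + 84·t and substitute into x ≡ 1 (mod 14): 84·t ≡ 1 − 29 = -28 (mod 14).
    Divide the congruence (and modulus) by g = 14: 6·t ≡ -2 (mod 1).
    Modulo 1 every t works; take t = 0.
    Then x = 29 + 84·0 = 29, valid modulo lcm(84, 14) = 84: x ≡ 29 (mod 84).
Verify: 29 mod 21 = 8, 29 mod 12 = 5, 29 mod 14 = 1.

x ≡ 29 (mod 84).


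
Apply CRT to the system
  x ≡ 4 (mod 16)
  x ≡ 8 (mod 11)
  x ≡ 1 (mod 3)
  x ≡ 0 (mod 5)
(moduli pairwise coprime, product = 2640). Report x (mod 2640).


Product of moduli M = 16 · 11 · 3 · 5 = 2640.
Merge one congruence at a time:
  Start: x ≡ 4 (mod 16).
  Combine with x ≡ 8 (mod 11); new modulus lcm = 176.
    Write x = 4 + 16·t and substitute into x ≡ 8 (mod 11): 16·t ≡ 8 − 4 = 4 (mod 11).
    Reduce coefficients mod 11: 5·t ≡ 4 (mod 11).
    The inverse of 5 mod 11 is 9 (since 5·9 = 45 = 4·11 + 1), so t ≡ 9·4 = 36 ≡ 3 (mod 11).
    Then x = 4 + 16·3 = 52, valid modulo lcm(16, 11) = 176: x ≡ 52 (mod 176).
  Combine with x ≡ 1 (mod 3); new modulus lcm = 528.
    Write x = 52 + 176·t and substitute into x ≡ 1 (mod 3): 176·t ≡ 1 − 52 = -51 (mod 3).
    Reduce coefficients mod 3: 2·t ≡ 0 (mod 3).
    The inverse of 2 mod 3 is 2 (since 2·2 = 4 = 1·3 + 1), so t ≡ 2·0 = 0 ≡ 0 (mod 3).
    Then x = 52 + 176·0 = 52, valid modulo lcm(176, 3) = 528: x ≡ 52 (mod 528).
  Combine with x ≡ 0 (mod 5); new modulus lcm = 2640.
    Write x = 52 + 528·t and substitute into x ≡ 0 (mod 5): 528·t ≡ 0 − 52 = -52 (mod 5).
    Reduce coefficients mod 5: 3·t ≡ 3 (mod 5).
    The inverse of 3 mod 5 is 2 (since 3·2 = 6 = 1·5 + 1), so t ≡ 2·3 = 6 ≡ 1 (mod 5).
    Then x = 52 + 528·1 = 580, valid modulo lcm(528, 5) = 2640: x ≡ 580 (mod 2640).
Verify against each original: 580 mod 16 = 4, 580 mod 11 = 8, 580 mod 3 = 1, 580 mod 5 = 0.

x ≡ 580 (mod 2640).


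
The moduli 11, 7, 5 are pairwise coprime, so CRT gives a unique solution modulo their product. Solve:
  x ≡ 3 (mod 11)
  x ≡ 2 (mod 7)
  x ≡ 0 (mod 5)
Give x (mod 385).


Moduli 11, 7, 5 are pairwise coprime; by CRT there is a unique solution modulo M = 11 · 7 · 5 = 385.
Solve pairwise, accumulating the modulus:
  Start with x ≡ 3 (mod 11).
  Combine with x ≡ 2 (mod 7): since gcd(11, 7) = 1, we get a unique residue mod 77.
    Write x = 3 + 11·t and substitute into x ≡ 2 (mod 7): 11·t ≡ 2 − 3 = -1 (mod 7).
    Reduce coefficients mod 7: 4·t ≡ 6 (mod 7).
    The inverse of 4 mod 7 is 2 (since 4·2 = 8 = 1·7 + 1), so t ≡ 2·6 = 12 ≡ 5 (mod 7).
    Then x = 3 + 11·5 = 58, valid modulo lcm(11, 7) = 77: x ≡ 58 (mod 77).
  Combine with x ≡ 0 (mod 5): since gcd(77, 5) = 1, we get a unique residue mod 385.
    Write x = 58 + 77·t and substitute into x ≡ 0 (mod 5): 77·t ≡ 0 − 58 = -58 (mod 5).
    Reduce coefficients mod 5: 2·t ≡ 2 (mod 5).
    The inverse of 2 mod 5 is 3 (since 2·3 = 6 = 1·5 + 1), so t ≡ 3·2 = 6 ≡ 1 (mod 5).
    Then x = 58 + 77·1 = 135, valid modulo lcm(77, 5) = 385: x ≡ 135 (mod 385).
Verify: 135 mod 11 = 3 ✓, 135 mod 7 = 2 ✓, 135 mod 5 = 0 ✓.

x ≡ 135 (mod 385).


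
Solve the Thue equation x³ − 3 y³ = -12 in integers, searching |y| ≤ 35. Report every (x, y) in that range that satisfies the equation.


The equation is x³ - 3y³ = -12. For fixed y, x³ = 3·y³ − 12, so a solution requires the RHS to be a perfect cube.
Strategy: iterate y from -35 to 35, compute RHS = 3·y³ − 12, and check whether it is a (positive or negative) perfect cube.
Check small values of y:
  y = 0: RHS = -12 is not a perfect cube.
  y = 1: RHS = -9 is not a perfect cube.
  y = -1: RHS = -15 is not a perfect cube.
  y = 2: RHS = 12 is not a perfect cube.
  y = -2: RHS = -36 is not a perfect cube.
  y = 3: RHS = 69 is not a perfect cube.
  y = -3: RHS = -93 is not a perfect cube.
Continuing the search up to |y| = 35 finds no solutions either.
No (x, y) in the scanned range satisfies the equation.

No integer solutions with |y| ≤ 35.


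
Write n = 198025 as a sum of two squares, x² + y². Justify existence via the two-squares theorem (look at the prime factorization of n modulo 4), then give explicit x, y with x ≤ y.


Step 1: Factor n = 198025 = 5^2 · 89^2.
Step 2: Check the mod-4 condition on each prime factor: 5 ≡ 1 (mod 4), exponent 2; 89 ≡ 1 (mod 4), exponent 2.
All primes ≡ 3 (mod 4) appear to even exponent (or don't appear), so by the two-squares theorem n IS expressible as a sum of two squares.
Step 3: Build a representation. Group n = k² · m with k = 5 and m = 89 · 89 = 7921 (a product of primes ≡ 1 (mod 4)); a representation of m scales to one of n via (k·x)² + (k·y)² = k²(x² + y²). Each prime p ≡ 1 (mod 4) is itself a sum of two squares; find a² by testing p − a² for a perfect square:
  89: 89 − 1² = 88, 89 − 2² = 85, 89 − 3² = 80, 89 − 4² = 73, 89 − 5² = 64 = 8² ⇒ 89 = 5² + 8².
  Combine using the Brahmagupta–Fibonacci identity (a² + b²)(c² + d²) = (ac − bd)² + (ad + bc)² = (ac + bd)² + (ad − bc)²:
  89 · 89 = 7921: from (5² + 8²)(5² + 8²), take (5·5 − 8·8, 5·8 + 8·5) = (25 − 64, 40 + 40) = (-39, 80); dropping signs (only squares matter) gives (39, 80); check 39² + 80² = 1521 + 6400 = 7921 ✓.
  Scale by k = 5: (5·39, 5·80) = (195, 400).
Step 4: Order so x ≤ y and verify: 195² + 400² = 38025 + 160000 = 198025 = n. ✓

n = 198025 = 195² + 400² (one valid representation with x ≤ y).


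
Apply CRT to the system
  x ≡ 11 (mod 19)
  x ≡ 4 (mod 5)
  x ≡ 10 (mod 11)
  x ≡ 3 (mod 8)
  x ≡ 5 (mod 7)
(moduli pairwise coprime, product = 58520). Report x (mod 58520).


Product of moduli M = 19 · 5 · 11 · 8 · 7 = 58520.
Merge one congruence at a time:
  Start: x ≡ 11 (mod 19).
  Combine with x ≡ 4 (mod 5); new modulus lcm = 95.
    Write x = 11 + 19·t and substitute into x ≡ 4 (mod 5): 19·t ≡ 4 − 11 = -7 (mod 5).
    Reduce coefficients mod 5: 4·t ≡ 3 (mod 5).
    The inverse of 4 mod 5 is 4 (since 4·4 = 16 = 3·5 + 1), so t ≡ 4·3 = 12 ≡ 2 (mod 5).
    Then x = 11 + 19·2 = 49, valid modulo lcm(19, 5) = 95: x ≡ 49 (mod 95).
  Combine with x ≡ 10 (mod 11); new modulus lcm = 1045.
    Write x = 49 + 95·t and substitute into x ≡ 10 (mod 11): 95·t ≡ 10 − 49 = -39 (mod 11).
    Reduce coefficients mod 11: 7·t ≡ 5 (mod 11).
    The inverse of 7 mod 11 is 8 (since 7·8 = 56 = 5·11 + 1), so t ≡ 8·5 = 40 ≡ 7 (mod 11).
    Then x = 49 + 95·7 = 714, valid modulo lcm(95, 11) = 1045: x ≡ 714 (mod 1045).
  Combine with x ≡ 3 (mod 8); new modulus lcm = 8360.
    Write x = 714 + 1045·t and substitute into x ≡ 3 (mod 8): 1045·t ≡ 3 − 714 = -711 (mod 8).
    Reduce coefficients mod 8: 5·t ≡ 1 (mod 8).
    The inverse of 5 mod 8 is 5 (since 5·5 = 25 = 3·8 + 1), so t ≡ 5·1 = 5 ≡ 5 (mod 8).
    Then x = 714 + 1045·5 = 5939, valid modulo lcm(1045, 8) = 8360: x ≡ 5939 (mod 8360).
  Combine with x ≡ 5 (mod 7); new modulus lcm = 58520.
    Write x = 5939 + 8360·t and substitute into x ≡ 5 (mod 7): 8360·t ≡ 5 − 5939 = -5934 (mod 7).
    Reduce coefficients mod 7: 2·t ≡ 2 (mod 7).
    The inverse of 2 mod 7 is 4 (since 2·4 = 8 = 1·7 + 1), so t ≡ 4·2 = 8 ≡ 1 (mod 7).
    Then x = 5939 + 8360·1 = 14299, valid modulo lcm(8360, 7) = 58520: x ≡ 14299 (mod 58520).
Verify against each original: 14299 mod 19 = 11, 14299 mod 5 = 4, 14299 mod 11 = 10, 14299 mod 8 = 3, 14299 mod 7 = 5.

x ≡ 14299 (mod 58520).


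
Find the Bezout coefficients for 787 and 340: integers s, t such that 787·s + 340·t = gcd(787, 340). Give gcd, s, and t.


Euclidean algorithm on (787, 340) — divide until remainder is 0:
  787 = 2 · 340 + 107
  340 = 3 · 107 + 19
  107 = 5 · 19 + 12
  19 = 1 · 12 + 7
  12 = 1 · 7 + 5
  7 = 1 · 5 + 2
  5 = 2 · 2 + 1
  2 = 2 · 1 + 0
gcd(787, 340) = 1.
Track Bezout coefficients alongside the remainders: start with r₀ = 787 = a·1 + b·0 (s = 1, t = 0) and r₁ = 340 = a·0 + b·1 (s = 0, t = 1); each new remainder r_{k+1} = r_{k-1} − q_k·r_k inherits s_{k+1} = s_{k-1} − q_k·s_k, t_{k+1} = t_{k-1} − q_k·t_k, so r_k = a·s_k + b·t_k at every step:
  q = 2: r = 107, s = 1 − 2·0 = 1, t = 0 − 2·1 = -2  (check: 787·1 + 340·(-2) = 107)
  q = 3: r = 19, s = 0 − 3·1 = -3, t = 1 − 3·(-2) = 7  (check: 787·(-3) + 340·7 = 19)
  q = 5: r = 12, s = 1 − 5·(-3) = 16, t = -2 − 5·7 = -37  (check: 787·16 + 340·(-37) = 12)
  q = 1: r = 7, s = -3 − 1·16 = -19, t = 7 − 1·(-37) = 44  (check: 787·(-19) + 340·44 = 7)
  q = 1: r = 5, s = 16 − 1·(-19) = 35, t = -37 − 1·44 = -81  (check: 787·35 + 340·(-81) = 5)
  q = 1: r = 2, s = -19 − 1·35 = -54, t = 44 − 1·(-81) = 125  (check: 787·(-54) + 340·125 = 2)
  q = 2: r = 1, s = 35 − 2·(-54) = 143, t = -81 − 2·125 = -331  (check: 787·143 + 340·(-331) = 1)
The row with r = 1 (the gcd) gives the Bezout coefficients s = 143, t = -331.
Result: 787 · (143) + 340 · (-331) = 1.

gcd(787, 340) = 1; s = 143, t = -331 (check: 787·143 + 340·(-331) = 1).


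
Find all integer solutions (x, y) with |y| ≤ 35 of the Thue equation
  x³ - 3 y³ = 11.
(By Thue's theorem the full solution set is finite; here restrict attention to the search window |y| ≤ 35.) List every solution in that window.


The equation is x³ - 3y³ = 11. For fixed y, x³ = 3·y³ + 11, so a solution requires the RHS to be a perfect cube.
Strategy: iterate y from -35 to 35, compute RHS = 3·y³ + 11, and check whether it is a (positive or negative) perfect cube.
Check small values of y:
  y = 0: RHS = 11 is not a perfect cube.
  y = 1: RHS = 14 is not a perfect cube.
  y = -1: RHS = 8 = (2)³ ⇒ x = 2 works.
  y = 2: RHS = 35 is not a perfect cube.
  y = -2: RHS = -13 is not a perfect cube.
  y = 3: RHS = 92 is not a perfect cube.
  y = -3: RHS = -70 is not a perfect cube.
Continuing the search up to |y| = 35 finds no further solutions beyond those listed.
Collected solutions: (2, -1).

Solutions (with |y| ≤ 35): (2, -1).


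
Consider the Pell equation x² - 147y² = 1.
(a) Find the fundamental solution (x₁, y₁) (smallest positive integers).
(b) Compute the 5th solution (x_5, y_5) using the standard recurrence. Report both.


Step 1: Find the fundamental solution (x₁, y₁) of x² - 147y² = 1.
  Expand √147 as a continued fraction. a₀ = ⌊√147⌋ = 12; iterate m_{k+1} = d_k·a_k − m_k, d_{k+1} = (147 − m_{k+1}²)/d_k, a_{k+1} = ⌊(a₀ + m_{k+1})/d_{k+1}⌋ (starting m₀ = 0, d₀ = 1), with convergents p_k = a_k·p_{k-1} + p_{k-2}, q_k = a_k·q_{k-1} + q_{k-2} (p₋₁ = 1, q₋₁ = 0):
  k = 0: a₀ = 12; p₀/q₀ = 12/1; p₀² − 147·q₀² = 144 − 147 = -3.
  k = 1: m = 12, d = 3, a = ⌊(12 + 12)/3⌋ = 8; p/q = (8·12 + 1)/(8·1 + 0) = 97/8; p² − 147·q² = 9409 − 9408 = 1.
  The first convergent with p² − 147·q² = 1 gives the fundamental solution (x₁, y₁) = (97, 8).
Step 2: Apply the recurrence (x_{n+1}, y_{n+1}) = (x₁x_n + 147y₁y_n, x₁y_n + y₁x_n) repeatedly.
  From (x_1, y_1) = (97, 8): x_2 = 97·97 + 147·8·8 = 18817; y_2 = 97·8 + 8·97 = 1552.
  From (x_2, y_2) = (18817, 1552): x_3 = 97·18817 + 147·8·1552 = 3650401; y_3 = 97·1552 + 8·18817 = 301080.
  From (x_3, y_3) = (3650401, 301080): x_4 = 97·3650401 + 147·8·301080 = 708158977; y_4 = 97·301080 + 8·3650401 = 58407968.
  From (x_4, y_4) = (708158977, 58407968): x_5 = 97·708158977 + 147·8·58407968 = 137379191137; y_5 = 97·58407968 + 8·708158977 = 11330844712.
Step 3: Verify x_5² - 147·y_5² = 18873042157456379352769 - 18873042157456379352768 = 1 (should be 1). ✓

(x_1, y_1) = (97, 8); (x_5, y_5) = (137379191137, 11330844712).


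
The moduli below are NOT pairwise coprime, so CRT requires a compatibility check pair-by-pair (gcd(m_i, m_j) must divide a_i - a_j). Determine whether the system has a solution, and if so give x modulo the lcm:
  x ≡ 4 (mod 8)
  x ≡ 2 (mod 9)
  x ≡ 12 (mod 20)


Moduli 8, 9, 20 are not pairwise coprime, so CRT works modulo lcm(m_i) when all pairwise compatibility conditions hold.
Pairwise compatibility: gcd(m_i, m_j) must divide a_i - a_j for every pair.
Merge one congruence at a time:
  Start: x ≡ 4 (mod 8).
  Combine with x ≡ 2 (mod 9): gcd(8, 9) = 1; 2 - 4 = -2, which IS divisible by 1, so compatible.
    Write x = 4 + 8·t and substitute into x ≡ 2 (mod 9): 8·t ≡ 2 − 4 = -2 (mod 9).
    Reduce coefficients mod 9: 8·t ≡ 7 (mod 9).
    The inverse of 8 mod 9 is 8 (since 8·8 = 64 = 7·9 + 1), so t ≡ 8·7 = 56 ≡ 2 (mod 9).
    Then x = 4 + 8·2 = 20, valid modulo lcm(8, 9) = 72: x ≡ 20 (mod 72).
  Combine with x ≡ 12 (mod 20): gcd(72, 20) = 4; 12 - 20 = -8, which IS divisible by 4, so compatible.
    Write x = 20 + 72·t and substitute into x ≡ 12 (mod 20): 72·t ≡ 12 − 20 = -8 (mod 20).
    Divide the congruence (and modulus) by g = 4: 18·t ≡ -2 (mod 5).
    Reduce coefficients mod 5: 3·t ≡ 3 (mod 5).
    The inverse of 3 mod 5 is 2 (since 3·2 = 6 = 1·5 + 1), so t ≡ 2·3 = 6 ≡ 1 (mod 5).
    Then x = 20 + 72·1 = 92, valid modulo lcm(72, 20) = 360: x ≡ 92 (mod 360).
Verify: 92 mod 8 = 4, 92 mod 9 = 2, 92 mod 20 = 12.

x ≡ 92 (mod 360).


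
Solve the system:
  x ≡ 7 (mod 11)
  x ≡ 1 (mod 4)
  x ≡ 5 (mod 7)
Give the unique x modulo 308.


Moduli 11, 4, 7 are pairwise coprime; by CRT there is a unique solution modulo M = 11 · 4 · 7 = 308.
Solve pairwise, accumulating the modulus:
  Start with x ≡ 7 (mod 11).
  Combine with x ≡ 1 (mod 4): since gcd(11, 4) = 1, we get a unique residue mod 44.
    Write x = 7 + 11·t and substitute into x ≡ 1 (mod 4): 11·t ≡ 1 − 7 = -6 (mod 4).
    Reduce coefficients mod 4: 3·t ≡ 2 (mod 4).
    The inverse of 3 mod 4 is 3 (since 3·3 = 9 = 2·4 + 1), so t ≡ 3·2 = 6 ≡ 2 (mod 4).
    Then x = 7 + 11·2 = 29, valid modulo lcm(11, 4) = 44: x ≡ 29 (mod 44).
  Combine with x ≡ 5 (mod 7): since gcd(44, 7) = 1, we get a unique residue mod 308.
    Write x = 29 + 44·t and substitute into x ≡ 5 (mod 7): 44·t ≡ 5 − 29 = -24 (mod 7).
    Reduce coefficients mod 7: 2·t ≡ 4 (mod 7).
    The inverse of 2 mod 7 is 4 (since 2·4 = 8 = 1·7 + 1), so t ≡ 4·4 = 16 ≡ 2 (mod 7).
    Then x = 29 + 44·2 = 117, valid modulo lcm(44, 7) = 308: x ≡ 117 (mod 308).
Verify: 117 mod 11 = 7 ✓, 117 mod 4 = 1 ✓, 117 mod 7 = 5 ✓.

x ≡ 117 (mod 308).


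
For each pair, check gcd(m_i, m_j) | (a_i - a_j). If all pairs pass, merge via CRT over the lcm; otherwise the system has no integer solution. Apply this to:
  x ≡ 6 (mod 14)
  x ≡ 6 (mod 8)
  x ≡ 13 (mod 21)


Moduli 14, 8, 21 are not pairwise coprime, so CRT works modulo lcm(m_i) when all pairwise compatibility conditions hold.
Pairwise compatibility: gcd(m_i, m_j) must divide a_i - a_j for every pair.
Merge one congruence at a time:
  Start: x ≡ 6 (mod 14).
  Combine with x ≡ 6 (mod 8): gcd(14, 8) = 2; 6 - 6 = 0, which IS divisible by 2, so compatible.
    Write x = 6 + 14·t and substitute into x ≡ 6 (mod 8): 14·t ≡ 6 − 6 = 0 (mod 8).
    Divide the congruence (and modulus) by g = 2: 7·t ≡ 0 (mod 4).
    Reduce coefficients mod 4: 3·t ≡ 0 (mod 4).
    The inverse of 3 mod 4 is 3 (since 3·3 = 9 = 2·4 + 1), so t ≡ 3·0 = 0 ≡ 0 (mod 4).
    Then x = 6 + 14·0 = 6, valid modulo lcm(14, 8) = 56: x ≡ 6 (mod 56).
  Combine with x ≡ 13 (mod 21): gcd(56, 21) = 7; 13 - 6 = 7, which IS divisible by 7, so compatible.
    Write x = 6 + 56·t and substitute into x ≡ 13 (mod 21): 56·t ≡ 13 − 6 = 7 (mod 21).
    Divide the congruence (and modulus) by g = 7: 8·t ≡ 1 (mod 3).
    Reduce coefficients mod 3: 2·t ≡ 1 (mod 3).
    The inverse of 2 mod 3 is 2 (since 2·2 = 4 = 1·3 + 1), so t ≡ 2·1 = 2 ≡ 2 (mod 3).
    Then x = 6 + 56·2 = 118, valid modulo lcm(56, 21) = 168: x ≡ 118 (mod 168).
Verify: 118 mod 14 = 6, 118 mod 8 = 6, 118 mod 21 = 13.

x ≡ 118 (mod 168).


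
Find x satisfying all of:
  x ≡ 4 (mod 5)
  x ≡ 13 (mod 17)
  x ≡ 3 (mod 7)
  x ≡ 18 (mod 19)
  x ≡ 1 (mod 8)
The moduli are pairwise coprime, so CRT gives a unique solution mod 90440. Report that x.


Product of moduli M = 5 · 17 · 7 · 19 · 8 = 90440.
Merge one congruence at a time:
  Start: x ≡ 4 (mod 5).
  Combine with x ≡ 13 (mod 17); new modulus lcm = 85.
    Write x = 4 + 5·t and substitute into x ≡ 13 (mod 17): 5·t ≡ 13 − 4 = 9 (mod 17).
    The inverse of 5 mod 17 is 7 (since 5·7 = 35 = 2·17 + 1), so t ≡ 7·9 = 63 ≡ 12 (mod 17).
    Then x = 4 + 5·12 = 64, valid modulo lcm(5, 17) = 85: x ≡ 64 (mod 85).
  Combine with x ≡ 3 (mod 7); new modulus lcm = 595.
    Write x = 64 + 85·t and substitute into x ≡ 3 (mod 7): 85·t ≡ 3 − 64 = -61 (mod 7).
    Reduce coefficients mod 7: 1·t ≡ 2 (mod 7).
    So t ≡ 2 (mod 7).
    Then x = 64 + 85·2 = 234, valid modulo lcm(85, 7) = 595: x ≡ 234 (mod 595).
  Combine with x ≡ 18 (mod 19); new modulus lcm = 11305.
    Write x = 234 + 595·t and substitute into x ≡ 18 (mod 19): 595·t ≡ 18 − 234 = -216 (mod 19).
    Reduce coefficients mod 19: 6·t ≡ 12 (mod 19).
    The inverse of 6 mod 19 is 16 (since 6·16 = 96 = 5·19 + 1), so t ≡ 16·12 = 192 ≡ 2 (mod 19).
    Then x = 234 + 595·2 = 1424, valid modulo lcm(595, 19) = 11305: x ≡ 1424 (mod 11305).
  Combine with x ≡ 1 (mod 8); new modulus lcm = 90440.
    Write x = 1424 + 11305·t and substitute into x ≡ 1 (mod 8): 11305·t ≡ 1 − 1424 = -1423 (mod 8).
    Reduce coefficients mod 8: 1·t ≡ 1 (mod 8).
    So t ≡ 1 (mod 8).
    Then x = 1424 + 11305·1 = 12729, valid modulo lcm(11305, 8) = 90440: x ≡ 12729 (mod 90440).
Verify against each original: 12729 mod 5 = 4, 12729 mod 17 = 13, 12729 mod 7 = 3, 12729 mod 19 = 18, 12729 mod 8 = 1.

x ≡ 12729 (mod 90440).


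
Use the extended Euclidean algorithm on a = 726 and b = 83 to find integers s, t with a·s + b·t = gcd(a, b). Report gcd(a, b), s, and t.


Euclidean algorithm on (726, 83) — divide until remainder is 0:
  726 = 8 · 83 + 62
  83 = 1 · 62 + 21
  62 = 2 · 21 + 20
  21 = 1 · 20 + 1
  20 = 20 · 1 + 0
gcd(726, 83) = 1.
Track Bezout coefficients alongside the remainders: start with r₀ = 726 = a·1 + b·0 (s = 1, t = 0) and r₁ = 83 = a·0 + b·1 (s = 0, t = 1); each new remainder r_{k+1} = r_{k-1} − q_k·r_k inherits s_{k+1} = s_{k-1} − q_k·s_k, t_{k+1} = t_{k-1} − q_k·t_k, so r_k = a·s_k + b·t_k at every step:
  q = 8: r = 62, s = 1 − 8·0 = 1, t = 0 − 8·1 = -8  (check: 726·1 + 83·(-8) = 62)
  q = 1: r = 21, s = 0 − 1·1 = -1, t = 1 − 1·(-8) = 9  (check: 726·(-1) + 83·9 = 21)
  q = 2: r = 20, s = 1 − 2·(-1) = 3, t = -8 − 2·9 = -26  (check: 726·3 + 83·(-26) = 20)
  q = 1: r = 1, s = -1 − 1·3 = -4, t = 9 − 1·(-26) = 35  (check: 726·(-4) + 83·35 = 1)
The row with r = 1 (the gcd) gives the Bezout coefficients s = -4, t = 35.
Result: 726 · (-4) + 83 · (35) = 1.

gcd(726, 83) = 1; s = -4, t = 35 (check: 726·(-4) + 83·35 = 1).


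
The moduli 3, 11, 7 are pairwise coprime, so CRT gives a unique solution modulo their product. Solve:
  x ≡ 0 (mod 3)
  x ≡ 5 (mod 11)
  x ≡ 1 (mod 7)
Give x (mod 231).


Moduli 3, 11, 7 are pairwise coprime; by CRT there is a unique solution modulo M = 3 · 11 · 7 = 231.
Solve pairwise, accumulating the modulus:
  Start with x ≡ 0 (mod 3).
  Combine with x ≡ 5 (mod 11): since gcd(3, 11) = 1, we get a unique residue mod 33.
    Write x = 0 + 3·t and substitute into x ≡ 5 (mod 11): 3·t ≡ 5 − 0 = 5 (mod 11).
    The inverse of 3 mod 11 is 4 (since 3·4 = 12 = 1·11 + 1), so t ≡ 4·5 = 20 ≡ 9 (mod 11).
    Then x = 0 + 3·9 = 27, valid modulo lcm(3, 11) = 33: x ≡ 27 (mod 33).
  Combine with x ≡ 1 (mod 7): since gcd(33, 7) = 1, we get a unique residue mod 231.
    Write x = 27 + 33·t and substitute into x ≡ 1 (mod 7): 33·t ≡ 1 − 27 = -26 (mod 7).
    Reduce coefficients mod 7: 5·t ≡ 2 (mod 7).
    The inverse of 5 mod 7 is 3 (since 5·3 = 15 = 2·7 + 1), so t ≡ 3·2 = 6 ≡ 6 (mod 7).
    Then x = 27 + 33·6 = 225, valid modulo lcm(33, 7) = 231: x ≡ 225 (mod 231).
Verify: 225 mod 3 = 0 ✓, 225 mod 11 = 5 ✓, 225 mod 7 = 1 ✓.

x ≡ 225 (mod 231).


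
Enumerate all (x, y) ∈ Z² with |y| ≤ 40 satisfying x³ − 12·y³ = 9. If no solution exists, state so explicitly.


The equation is x³ - 12y³ = 9. For fixed y, x³ = 12·y³ + 9, so a solution requires the RHS to be a perfect cube.
Strategy: iterate y from -40 to 40, compute RHS = 12·y³ + 9, and check whether it is a (positive or negative) perfect cube.
Check small values of y:
  y = 0: RHS = 9 is not a perfect cube.
  y = 1: RHS = 21 is not a perfect cube.
  y = -1: RHS = -3 is not a perfect cube.
  y = 2: RHS = 105 is not a perfect cube.
  y = -2: RHS = -87 is not a perfect cube.
  y = 3: RHS = 333 is not a perfect cube.
  y = -3: RHS = -315 is not a perfect cube.
Continuing the search up to |y| = 40 finds no solutions either.
No (x, y) in the scanned range satisfies the equation.

No integer solutions with |y| ≤ 40.


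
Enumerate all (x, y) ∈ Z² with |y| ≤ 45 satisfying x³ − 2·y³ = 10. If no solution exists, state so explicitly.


The equation is x³ - 2y³ = 10. For fixed y, x³ = 2·y³ + 10, so a solution requires the RHS to be a perfect cube.
Strategy: iterate y from -45 to 45, compute RHS = 2·y³ + 10, and check whether it is a (positive or negative) perfect cube.
Check small values of y:
  y = 0: RHS = 10 is not a perfect cube.
  y = 1: RHS = 12 is not a perfect cube.
  y = -1: RHS = 8 = (2)³ ⇒ x = 2 works.
  y = 2: RHS = 26 is not a perfect cube.
  y = -2: RHS = -6 is not a perfect cube.
  y = 3: RHS = 64 = (4)³ ⇒ x = 4 works.
  y = -3: RHS = -44 is not a perfect cube.
Continuing the search up to |y| = 45 finds no further solutions beyond those listed.
Collected solutions: (2, -1), (4, 3).

Solutions (with |y| ≤ 45): (2, -1), (4, 3).


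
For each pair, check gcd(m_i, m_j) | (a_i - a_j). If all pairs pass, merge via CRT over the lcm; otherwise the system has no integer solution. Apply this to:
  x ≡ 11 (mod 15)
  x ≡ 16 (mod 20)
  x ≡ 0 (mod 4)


Moduli 15, 20, 4 are not pairwise coprime, so CRT works modulo lcm(m_i) when all pairwise compatibility conditions hold.
Pairwise compatibility: gcd(m_i, m_j) must divide a_i - a_j for every pair.
Merge one congruence at a time:
  Start: x ≡ 11 (mod 15).
  Combine with x ≡ 16 (mod 20): gcd(15, 20) = 5; 16 - 11 = 5, which IS divisible by 5, so compatible.
    Write x = 11 + 15·t and substitute into x ≡ 16 (mod 20): 15·t ≡ 16 − 11 = 5 (mod 20).
    Divide the congruence (and modulus) by g = 5: 3·t ≡ 1 (mod 4).
    The inverse of 3 mod 4 is 3 (since 3·3 = 9 = 2·4 + 1), so t ≡ 3·1 = 3 ≡ 3 (mod 4).
    Then x = 11 + 15·3 = 56, valid modulo lcm(15, 20) = 60: x ≡ 56 (mod 60).
  Combine with x ≡ 0 (mod 4): gcd(60, 4) = 4; 0 - 56 = -56, which IS divisible by 4, so compatible.
    Write x = 56 + 60·t and substitute into x ≡ 0 (mod 4): 60·t ≡ 0 − 56 = -56 (mod 4).
    Divide the congruence (and modulus) by g = 4: 15·t ≡ -14 (mod 1).
    Modulo 1 every t works; take t = 0.
    Then x = 56 + 60·0 = 56, valid modulo lcm(60, 4) = 60: x ≡ 56 (mod 60).
Verify: 56 mod 15 = 11, 56 mod 20 = 16, 56 mod 4 = 0.

x ≡ 56 (mod 60).


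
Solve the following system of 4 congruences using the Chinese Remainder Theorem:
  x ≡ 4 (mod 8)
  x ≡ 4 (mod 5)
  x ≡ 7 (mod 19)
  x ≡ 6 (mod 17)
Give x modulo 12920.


Product of moduli M = 8 · 5 · 19 · 17 = 12920.
Merge one congruence at a time:
  Start: x ≡ 4 (mod 8).
  Combine with x ≡ 4 (mod 5); new modulus lcm = 40.
    Write x = 4 + 8·t and substitute into x ≡ 4 (mod 5): 8·t ≡ 4 − 4 = 0 (mod 5).
    Reduce coefficients mod 5: 3·t ≡ 0 (mod 5).
    The inverse of 3 mod 5 is 2 (since 3·2 = 6 = 1·5 + 1), so t ≡ 2·0 = 0 ≡ 0 (mod 5).
    Then x = 4 + 8·0 = 4, valid modulo lcm(8, 5) = 40: x ≡ 4 (mod 40).
  Combine with x ≡ 7 (mod 19); new modulus lcm = 760.
    Write x = 4 + 40·t and substitute into x ≡ 7 (mod 19): 40·t ≡ 7 − 4 = 3 (mod 19).
    Reduce coefficients mod 19: 2·t ≡ 3 (mod 19).
    The inverse of 2 mod 19 is 10 (since 2·10 = 20 = 1·19 + 1), so t ≡ 10·3 = 30 ≡ 11 (mod 19).
    Then x = 4 + 40·11 = 444, valid modulo lcm(40, 19) = 760: x ≡ 444 (mod 760).
  Combine with x ≡ 6 (mod 17); new modulus lcm = 12920.
    Write x = 444 + 760·t and substitute into x ≡ 6 (mod 17): 760·t ≡ 6 − 444 = -438 (mod 17).
    Reduce coefficients mod 17: 12·t ≡ 4 (mod 17).
    The inverse of 12 mod 17 is 10 (since 12·10 = 120 = 7·17 + 1), so t ≡ 10·4 = 40 ≡ 6 (mod 17).
    Then x = 444 + 760·6 = 5004, valid modulo lcm(760, 17) = 12920: x ≡ 5004 (mod 12920).
Verify against each original: 5004 mod 8 = 4, 5004 mod 5 = 4, 5004 mod 19 = 7, 5004 mod 17 = 6.

x ≡ 5004 (mod 12920).


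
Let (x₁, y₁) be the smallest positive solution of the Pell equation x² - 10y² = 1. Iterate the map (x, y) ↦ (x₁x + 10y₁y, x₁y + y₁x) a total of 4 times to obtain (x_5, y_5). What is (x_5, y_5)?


Step 1: Find the fundamental solution (x₁, y₁) of x² - 10y² = 1.
  Expand √10 as a continued fraction. a₀ = ⌊√10⌋ = 3; iterate m_{k+1} = d_k·a_k − m_k, d_{k+1} = (10 − m_{k+1}²)/d_k, a_{k+1} = ⌊(a₀ + m_{k+1})/d_{k+1}⌋ (starting m₀ = 0, d₀ = 1), with convergents p_k = a_k·p_{k-1} + p_{k-2}, q_k = a_k·q_{k-1} + q_{k-2} (p₋₁ = 1, q₋₁ = 0):
  k = 0: a₀ = 3; p₀/q₀ = 3/1; p₀² − 10·q₀² = 9 − 10 = -1.
  k = 1: m = 3, d = 1, a = ⌊(3 + 3)/1⌋ = 6; p/q = (6·3 + 1)/(6·1 + 0) = 19/6; p² − 10·q² = 361 − 360 = 1.
  The first convergent with p² − 10·q² = 1 gives the fundamental solution (x₁, y₁) = (19, 6).
Step 2: Apply the recurrence (x_{n+1}, y_{n+1}) = (x₁x_n + 10y₁y_n, x₁y_n + y₁x_n) repeatedly.
  From (x_1, y_1) = (19, 6): x_2 = 19·19 + 10·6·6 = 721; y_2 = 19·6 + 6·19 = 228.
  From (x_2, y_2) = (721, 228): x_3 = 19·721 + 10·6·228 = 27379; y_3 = 19·228 + 6·721 = 8658.
  From (x_3, y_3) = (27379, 8658): x_4 = 19·27379 + 10·6·8658 = 1039681; y_4 = 19·8658 + 6·27379 = 328776.
  From (x_4, y_4) = (1039681, 328776): x_5 = 19·1039681 + 10·6·328776 = 39480499; y_5 = 19·328776 + 6·1039681 = 12484830.
Step 3: Verify x_5² - 10·y_5² = 1558709801289001 - 1558709801289000 = 1 (should be 1). ✓

(x_1, y_1) = (19, 6); (x_5, y_5) = (39480499, 12484830).


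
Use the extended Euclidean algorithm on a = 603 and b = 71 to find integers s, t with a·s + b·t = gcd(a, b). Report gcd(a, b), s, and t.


Euclidean algorithm on (603, 71) — divide until remainder is 0:
  603 = 8 · 71 + 35
  71 = 2 · 35 + 1
  35 = 35 · 1 + 0
gcd(603, 71) = 1.
Track Bezout coefficients alongside the remainders: start with r₀ = 603 = a·1 + b·0 (s = 1, t = 0) and r₁ = 71 = a·0 + b·1 (s = 0, t = 1); each new remainder r_{k+1} = r_{k-1} − q_k·r_k inherits s_{k+1} = s_{k-1} − q_k·s_k, t_{k+1} = t_{k-1} − q_k·t_k, so r_k = a·s_k + b·t_k at every step:
  q = 8: r = 35, s = 1 − 8·0 = 1, t = 0 − 8·1 = -8  (check: 603·1 + 71·(-8) = 35)
  q = 2: r = 1, s = 0 − 2·1 = -2, t = 1 − 2·(-8) = 17  (check: 603·(-2) + 71·17 = 1)
The row with r = 1 (the gcd) gives the Bezout coefficients s = -2, t = 17.
Result: 603 · (-2) + 71 · (17) = 1.

gcd(603, 71) = 1; s = -2, t = 17 (check: 603·(-2) + 71·17 = 1).
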